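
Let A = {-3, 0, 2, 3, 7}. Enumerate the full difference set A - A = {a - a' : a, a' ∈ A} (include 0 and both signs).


A - A = {a - a' : a, a' ∈ A}.
Compute a - a' for each ordered pair (a, a'):
a = -3: -3--3=0, -3-0=-3, -3-2=-5, -3-3=-6, -3-7=-10
a = 0: 0--3=3, 0-0=0, 0-2=-2, 0-3=-3, 0-7=-7
a = 2: 2--3=5, 2-0=2, 2-2=0, 2-3=-1, 2-7=-5
a = 3: 3--3=6, 3-0=3, 3-2=1, 3-3=0, 3-7=-4
a = 7: 7--3=10, 7-0=7, 7-2=5, 7-3=4, 7-7=0
Collecting distinct values (and noting 0 appears from a-a):
A - A = {-10, -7, -6, -5, -4, -3, -2, -1, 0, 1, 2, 3, 4, 5, 6, 7, 10}
|A - A| = 17

A - A = {-10, -7, -6, -5, -4, -3, -2, -1, 0, 1, 2, 3, 4, 5, 6, 7, 10}


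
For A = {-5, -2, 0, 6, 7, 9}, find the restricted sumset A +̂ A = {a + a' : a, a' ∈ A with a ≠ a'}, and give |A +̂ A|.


Restricted sumset: A +̂ A = {a + a' : a ∈ A, a' ∈ A, a ≠ a'}.
Equivalently, take A + A and drop any sum 2a that is achievable ONLY as a + a for a ∈ A (i.e. sums representable only with equal summands).
Enumerate pairs (a, a') with a < a' (symmetric, so each unordered pair gives one sum; this covers all a ≠ a'):
  -5 + -2 = -7
  -5 + 0 = -5
  -5 + 6 = 1
  -5 + 7 = 2
  -5 + 9 = 4
  -2 + 0 = -2
  -2 + 6 = 4
  -2 + 7 = 5
  -2 + 9 = 7
  0 + 6 = 6
  0 + 7 = 7
  0 + 9 = 9
  6 + 7 = 13
  6 + 9 = 15
  7 + 9 = 16
Collected distinct sums: {-7, -5, -2, 1, 2, 4, 5, 6, 7, 9, 13, 15, 16}
|A +̂ A| = 13
(Reference bound: |A +̂ A| ≥ 2|A| - 3 for |A| ≥ 2, with |A| = 6 giving ≥ 9.)

|A +̂ A| = 13


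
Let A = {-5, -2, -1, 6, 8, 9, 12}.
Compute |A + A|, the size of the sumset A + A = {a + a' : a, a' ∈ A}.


A + A = {a + a' : a, a' ∈ A}; |A| = 7.
General bounds: 2|A| - 1 ≤ |A + A| ≤ |A|(|A|+1)/2, i.e. 13 ≤ |A + A| ≤ 28.
Lower bound 2|A|-1 is attained iff A is an arithmetic progression.
Enumerate sums a + a' for a ≤ a' (symmetric, so this suffices):
a = -5: -5+-5=-10, -5+-2=-7, -5+-1=-6, -5+6=1, -5+8=3, -5+9=4, -5+12=7
a = -2: -2+-2=-4, -2+-1=-3, -2+6=4, -2+8=6, -2+9=7, -2+12=10
a = -1: -1+-1=-2, -1+6=5, -1+8=7, -1+9=8, -1+12=11
a = 6: 6+6=12, 6+8=14, 6+9=15, 6+12=18
a = 8: 8+8=16, 8+9=17, 8+12=20
a = 9: 9+9=18, 9+12=21
a = 12: 12+12=24
Distinct sums: {-10, -7, -6, -4, -3, -2, 1, 3, 4, 5, 6, 7, 8, 10, 11, 12, 14, 15, 16, 17, 18, 20, 21, 24}
|A + A| = 24

|A + A| = 24


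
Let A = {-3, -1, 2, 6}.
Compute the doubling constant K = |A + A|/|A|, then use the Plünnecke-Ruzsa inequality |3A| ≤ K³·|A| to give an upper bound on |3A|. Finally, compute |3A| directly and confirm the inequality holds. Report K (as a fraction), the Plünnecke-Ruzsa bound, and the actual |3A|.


|A| = 4.
Step 1: Compute A + A by enumerating all 16 pairs.
A + A = {-6, -4, -2, -1, 1, 3, 4, 5, 8, 12}, so |A + A| = 10.
Step 2: Doubling constant K = |A + A|/|A| = 10/4 = 10/4 ≈ 2.5000.
Step 3: Plünnecke-Ruzsa gives |3A| ≤ K³·|A| = (2.5000)³ · 4 ≈ 62.5000.
Step 4: Compute 3A = A + A + A directly by enumerating all triples (a,b,c) ∈ A³; |3A| = 19.
Step 5: Check 19 ≤ 62.5000? Yes ✓.

K = 10/4, Plünnecke-Ruzsa bound K³|A| ≈ 62.5000, |3A| = 19, inequality holds.


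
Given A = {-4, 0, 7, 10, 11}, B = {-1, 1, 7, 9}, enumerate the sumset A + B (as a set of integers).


A + B = {a + b : a ∈ A, b ∈ B}.
Enumerate all |A|·|B| = 5·4 = 20 pairs (a, b) and collect distinct sums.
a = -4: -4+-1=-5, -4+1=-3, -4+7=3, -4+9=5
a = 0: 0+-1=-1, 0+1=1, 0+7=7, 0+9=9
a = 7: 7+-1=6, 7+1=8, 7+7=14, 7+9=16
a = 10: 10+-1=9, 10+1=11, 10+7=17, 10+9=19
a = 11: 11+-1=10, 11+1=12, 11+7=18, 11+9=20
Collecting distinct sums: A + B = {-5, -3, -1, 1, 3, 5, 6, 7, 8, 9, 10, 11, 12, 14, 16, 17, 18, 19, 20}
|A + B| = 19

A + B = {-5, -3, -1, 1, 3, 5, 6, 7, 8, 9, 10, 11, 12, 14, 16, 17, 18, 19, 20}


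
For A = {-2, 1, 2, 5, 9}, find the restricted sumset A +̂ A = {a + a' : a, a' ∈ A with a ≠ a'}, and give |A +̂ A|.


Restricted sumset: A +̂ A = {a + a' : a ∈ A, a' ∈ A, a ≠ a'}.
Equivalently, take A + A and drop any sum 2a that is achievable ONLY as a + a for a ∈ A (i.e. sums representable only with equal summands).
Enumerate pairs (a, a') with a < a' (symmetric, so each unordered pair gives one sum; this covers all a ≠ a'):
  -2 + 1 = -1
  -2 + 2 = 0
  -2 + 5 = 3
  -2 + 9 = 7
  1 + 2 = 3
  1 + 5 = 6
  1 + 9 = 10
  2 + 5 = 7
  2 + 9 = 11
  5 + 9 = 14
Collected distinct sums: {-1, 0, 3, 6, 7, 10, 11, 14}
|A +̂ A| = 8
(Reference bound: |A +̂ A| ≥ 2|A| - 3 for |A| ≥ 2, with |A| = 5 giving ≥ 7.)

|A +̂ A| = 8


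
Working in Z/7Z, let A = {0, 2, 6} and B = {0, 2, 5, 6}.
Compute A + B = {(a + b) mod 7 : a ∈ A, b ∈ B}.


Work in Z/7Z: reduce every sum a + b modulo 7.
Enumerate all 12 pairs:
a = 0: 0+0=0, 0+2=2, 0+5=5, 0+6=6
a = 2: 2+0=2, 2+2=4, 2+5=0, 2+6=1
a = 6: 6+0=6, 6+2=1, 6+5=4, 6+6=5
Distinct residues collected: {0, 1, 2, 4, 5, 6}
|A + B| = 6 (out of 7 total residues).

A + B = {0, 1, 2, 4, 5, 6}


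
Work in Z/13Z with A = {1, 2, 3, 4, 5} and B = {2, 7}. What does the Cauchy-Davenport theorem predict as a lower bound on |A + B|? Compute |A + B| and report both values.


Cauchy-Davenport: |A + B| ≥ min(p, |A| + |B| - 1) for A, B nonempty in Z/pZ.
|A| = 5, |B| = 2, p = 13.
CD lower bound = min(13, 5 + 2 - 1) = min(13, 6) = 6.
Compute A + B mod 13 directly:
a = 1: 1+2=3, 1+7=8
a = 2: 2+2=4, 2+7=9
a = 3: 3+2=5, 3+7=10
a = 4: 4+2=6, 4+7=11
a = 5: 5+2=7, 5+7=12
A + B = {3, 4, 5, 6, 7, 8, 9, 10, 11, 12}, so |A + B| = 10.
Verify: 10 ≥ 6? Yes ✓.

CD lower bound = 6, actual |A + B| = 10.


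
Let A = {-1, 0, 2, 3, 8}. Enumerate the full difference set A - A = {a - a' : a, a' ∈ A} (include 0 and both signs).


A - A = {a - a' : a, a' ∈ A}.
Compute a - a' for each ordered pair (a, a'):
a = -1: -1--1=0, -1-0=-1, -1-2=-3, -1-3=-4, -1-8=-9
a = 0: 0--1=1, 0-0=0, 0-2=-2, 0-3=-3, 0-8=-8
a = 2: 2--1=3, 2-0=2, 2-2=0, 2-3=-1, 2-8=-6
a = 3: 3--1=4, 3-0=3, 3-2=1, 3-3=0, 3-8=-5
a = 8: 8--1=9, 8-0=8, 8-2=6, 8-3=5, 8-8=0
Collecting distinct values (and noting 0 appears from a-a):
A - A = {-9, -8, -6, -5, -4, -3, -2, -1, 0, 1, 2, 3, 4, 5, 6, 8, 9}
|A - A| = 17

A - A = {-9, -8, -6, -5, -4, -3, -2, -1, 0, 1, 2, 3, 4, 5, 6, 8, 9}


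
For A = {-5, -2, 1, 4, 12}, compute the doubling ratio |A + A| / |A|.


|A| = 5.
Compute A + A by enumerating all 25 pairs.
A + A = {-10, -7, -4, -1, 2, 5, 7, 8, 10, 13, 16, 24}, so |A + A| = 12.
K = |A + A| / |A| = 12/5 (already in lowest terms) ≈ 2.4000.
Reference: AP of size 5 gives K = 9/5 ≈ 1.8000; a fully generic set of size 5 gives K ≈ 3.0000.

|A| = 5, |A + A| = 12, K = 12/5.


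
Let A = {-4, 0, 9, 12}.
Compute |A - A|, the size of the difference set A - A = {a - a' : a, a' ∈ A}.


A - A = {a - a' : a, a' ∈ A}; |A| = 4.
Bounds: 2|A|-1 ≤ |A - A| ≤ |A|² - |A| + 1, i.e. 7 ≤ |A - A| ≤ 13.
Note: 0 ∈ A - A always (from a - a). The set is symmetric: if d ∈ A - A then -d ∈ A - A.
Enumerate nonzero differences d = a - a' with a > a' (then include -d):
Positive differences: {3, 4, 9, 12, 13, 16}
Full difference set: {0} ∪ (positive diffs) ∪ (negative diffs).
|A - A| = 1 + 2·6 = 13 (matches direct enumeration: 13).

|A - A| = 13


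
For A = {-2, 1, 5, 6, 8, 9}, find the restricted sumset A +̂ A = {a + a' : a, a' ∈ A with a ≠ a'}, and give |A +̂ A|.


Restricted sumset: A +̂ A = {a + a' : a ∈ A, a' ∈ A, a ≠ a'}.
Equivalently, take A + A and drop any sum 2a that is achievable ONLY as a + a for a ∈ A (i.e. sums representable only with equal summands).
Enumerate pairs (a, a') with a < a' (symmetric, so each unordered pair gives one sum; this covers all a ≠ a'):
  -2 + 1 = -1
  -2 + 5 = 3
  -2 + 6 = 4
  -2 + 8 = 6
  -2 + 9 = 7
  1 + 5 = 6
  1 + 6 = 7
  1 + 8 = 9
  1 + 9 = 10
  5 + 6 = 11
  5 + 8 = 13
  5 + 9 = 14
  6 + 8 = 14
  6 + 9 = 15
  8 + 9 = 17
Collected distinct sums: {-1, 3, 4, 6, 7, 9, 10, 11, 13, 14, 15, 17}
|A +̂ A| = 12
(Reference bound: |A +̂ A| ≥ 2|A| - 3 for |A| ≥ 2, with |A| = 6 giving ≥ 9.)

|A +̂ A| = 12


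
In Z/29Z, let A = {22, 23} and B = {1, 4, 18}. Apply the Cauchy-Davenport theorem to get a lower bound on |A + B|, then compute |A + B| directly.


Cauchy-Davenport: |A + B| ≥ min(p, |A| + |B| - 1) for A, B nonempty in Z/pZ.
|A| = 2, |B| = 3, p = 29.
CD lower bound = min(29, 2 + 3 - 1) = min(29, 4) = 4.
Compute A + B mod 29 directly:
a = 22: 22+1=23, 22+4=26, 22+18=11
a = 23: 23+1=24, 23+4=27, 23+18=12
A + B = {11, 12, 23, 24, 26, 27}, so |A + B| = 6.
Verify: 6 ≥ 4? Yes ✓.

CD lower bound = 4, actual |A + B| = 6.


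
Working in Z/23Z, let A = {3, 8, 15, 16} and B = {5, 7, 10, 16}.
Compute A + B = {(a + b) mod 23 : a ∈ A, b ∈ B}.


Work in Z/23Z: reduce every sum a + b modulo 23.
Enumerate all 16 pairs:
a = 3: 3+5=8, 3+7=10, 3+10=13, 3+16=19
a = 8: 8+5=13, 8+7=15, 8+10=18, 8+16=1
a = 15: 15+5=20, 15+7=22, 15+10=2, 15+16=8
a = 16: 16+5=21, 16+7=0, 16+10=3, 16+16=9
Distinct residues collected: {0, 1, 2, 3, 8, 9, 10, 13, 15, 18, 19, 20, 21, 22}
|A + B| = 14 (out of 23 total residues).

A + B = {0, 1, 2, 3, 8, 9, 10, 13, 15, 18, 19, 20, 21, 22}


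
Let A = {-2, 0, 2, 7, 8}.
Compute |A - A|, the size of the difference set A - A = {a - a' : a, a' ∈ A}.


A - A = {a - a' : a, a' ∈ A}; |A| = 5.
Bounds: 2|A|-1 ≤ |A - A| ≤ |A|² - |A| + 1, i.e. 9 ≤ |A - A| ≤ 21.
Note: 0 ∈ A - A always (from a - a). The set is symmetric: if d ∈ A - A then -d ∈ A - A.
Enumerate nonzero differences d = a - a' with a > a' (then include -d):
Positive differences: {1, 2, 4, 5, 6, 7, 8, 9, 10}
Full difference set: {0} ∪ (positive diffs) ∪ (negative diffs).
|A - A| = 1 + 2·9 = 19 (matches direct enumeration: 19).

|A - A| = 19


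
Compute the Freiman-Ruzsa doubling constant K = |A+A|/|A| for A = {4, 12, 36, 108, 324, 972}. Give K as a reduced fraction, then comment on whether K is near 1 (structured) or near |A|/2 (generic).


|A| = 6.
Compute A + A by enumerating all 36 pairs.
A + A = {8, 16, 24, 40, 48, 72, 112, 120, 144, 216, 328, 336, 360, 432, 648, 976, 984, 1008, 1080, 1296, 1944}, so |A + A| = 21.
K = |A + A| / |A| = 21/6 = 7/2 ≈ 3.5000.
Reference: AP of size 6 gives K = 11/6 ≈ 1.8333; a fully generic set of size 6 gives K ≈ 3.5000.

|A| = 6, |A + A| = 21, K = 21/6 = 7/2.


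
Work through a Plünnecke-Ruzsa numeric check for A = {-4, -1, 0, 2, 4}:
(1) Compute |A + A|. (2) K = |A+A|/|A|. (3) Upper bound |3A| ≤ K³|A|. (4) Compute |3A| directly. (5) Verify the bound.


|A| = 5.
Step 1: Compute A + A by enumerating all 25 pairs.
A + A = {-8, -5, -4, -2, -1, 0, 1, 2, 3, 4, 6, 8}, so |A + A| = 12.
Step 2: Doubling constant K = |A + A|/|A| = 12/5 = 12/5 ≈ 2.4000.
Step 3: Plünnecke-Ruzsa gives |3A| ≤ K³·|A| = (2.4000)³ · 5 ≈ 69.1200.
Step 4: Compute 3A = A + A + A directly by enumerating all triples (a,b,c) ∈ A³; |3A| = 20.
Step 5: Check 20 ≤ 69.1200? Yes ✓.

K = 12/5, Plünnecke-Ruzsa bound K³|A| ≈ 69.1200, |3A| = 20, inequality holds.


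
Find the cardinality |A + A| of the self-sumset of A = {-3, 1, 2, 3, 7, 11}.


A + A = {a + a' : a, a' ∈ A}; |A| = 6.
General bounds: 2|A| - 1 ≤ |A + A| ≤ |A|(|A|+1)/2, i.e. 11 ≤ |A + A| ≤ 21.
Lower bound 2|A|-1 is attained iff A is an arithmetic progression.
Enumerate sums a + a' for a ≤ a' (symmetric, so this suffices):
a = -3: -3+-3=-6, -3+1=-2, -3+2=-1, -3+3=0, -3+7=4, -3+11=8
a = 1: 1+1=2, 1+2=3, 1+3=4, 1+7=8, 1+11=12
a = 2: 2+2=4, 2+3=5, 2+7=9, 2+11=13
a = 3: 3+3=6, 3+7=10, 3+11=14
a = 7: 7+7=14, 7+11=18
a = 11: 11+11=22
Distinct sums: {-6, -2, -1, 0, 2, 3, 4, 5, 6, 8, 9, 10, 12, 13, 14, 18, 22}
|A + A| = 17

|A + A| = 17


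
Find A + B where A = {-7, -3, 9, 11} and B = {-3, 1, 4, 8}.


A + B = {a + b : a ∈ A, b ∈ B}.
Enumerate all |A|·|B| = 4·4 = 16 pairs (a, b) and collect distinct sums.
a = -7: -7+-3=-10, -7+1=-6, -7+4=-3, -7+8=1
a = -3: -3+-3=-6, -3+1=-2, -3+4=1, -3+8=5
a = 9: 9+-3=6, 9+1=10, 9+4=13, 9+8=17
a = 11: 11+-3=8, 11+1=12, 11+4=15, 11+8=19
Collecting distinct sums: A + B = {-10, -6, -3, -2, 1, 5, 6, 8, 10, 12, 13, 15, 17, 19}
|A + B| = 14

A + B = {-10, -6, -3, -2, 1, 5, 6, 8, 10, 12, 13, 15, 17, 19}


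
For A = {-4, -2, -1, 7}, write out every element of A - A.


A - A = {a - a' : a, a' ∈ A}.
Compute a - a' for each ordered pair (a, a'):
a = -4: -4--4=0, -4--2=-2, -4--1=-3, -4-7=-11
a = -2: -2--4=2, -2--2=0, -2--1=-1, -2-7=-9
a = -1: -1--4=3, -1--2=1, -1--1=0, -1-7=-8
a = 7: 7--4=11, 7--2=9, 7--1=8, 7-7=0
Collecting distinct values (and noting 0 appears from a-a):
A - A = {-11, -9, -8, -3, -2, -1, 0, 1, 2, 3, 8, 9, 11}
|A - A| = 13

A - A = {-11, -9, -8, -3, -2, -1, 0, 1, 2, 3, 8, 9, 11}


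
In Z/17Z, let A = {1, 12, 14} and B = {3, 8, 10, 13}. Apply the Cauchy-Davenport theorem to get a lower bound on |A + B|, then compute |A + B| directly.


Cauchy-Davenport: |A + B| ≥ min(p, |A| + |B| - 1) for A, B nonempty in Z/pZ.
|A| = 3, |B| = 4, p = 17.
CD lower bound = min(17, 3 + 4 - 1) = min(17, 6) = 6.
Compute A + B mod 17 directly:
a = 1: 1+3=4, 1+8=9, 1+10=11, 1+13=14
a = 12: 12+3=15, 12+8=3, 12+10=5, 12+13=8
a = 14: 14+3=0, 14+8=5, 14+10=7, 14+13=10
A + B = {0, 3, 4, 5, 7, 8, 9, 10, 11, 14, 15}, so |A + B| = 11.
Verify: 11 ≥ 6? Yes ✓.

CD lower bound = 6, actual |A + B| = 11.


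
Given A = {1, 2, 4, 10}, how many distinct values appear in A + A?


A + A = {a + a' : a, a' ∈ A}; |A| = 4.
General bounds: 2|A| - 1 ≤ |A + A| ≤ |A|(|A|+1)/2, i.e. 7 ≤ |A + A| ≤ 10.
Lower bound 2|A|-1 is attained iff A is an arithmetic progression.
Enumerate sums a + a' for a ≤ a' (symmetric, so this suffices):
a = 1: 1+1=2, 1+2=3, 1+4=5, 1+10=11
a = 2: 2+2=4, 2+4=6, 2+10=12
a = 4: 4+4=8, 4+10=14
a = 10: 10+10=20
Distinct sums: {2, 3, 4, 5, 6, 8, 11, 12, 14, 20}
|A + A| = 10

|A + A| = 10


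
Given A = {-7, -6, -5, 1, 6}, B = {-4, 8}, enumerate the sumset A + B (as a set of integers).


A + B = {a + b : a ∈ A, b ∈ B}.
Enumerate all |A|·|B| = 5·2 = 10 pairs (a, b) and collect distinct sums.
a = -7: -7+-4=-11, -7+8=1
a = -6: -6+-4=-10, -6+8=2
a = -5: -5+-4=-9, -5+8=3
a = 1: 1+-4=-3, 1+8=9
a = 6: 6+-4=2, 6+8=14
Collecting distinct sums: A + B = {-11, -10, -9, -3, 1, 2, 3, 9, 14}
|A + B| = 9

A + B = {-11, -10, -9, -3, 1, 2, 3, 9, 14}


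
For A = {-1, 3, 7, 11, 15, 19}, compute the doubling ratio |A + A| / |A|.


|A| = 6.
Compute A + A by enumerating all 36 pairs.
A + A = {-2, 2, 6, 10, 14, 18, 22, 26, 30, 34, 38}, so |A + A| = 11.
K = |A + A| / |A| = 11/6 (already in lowest terms) ≈ 1.8333.
Reference: AP of size 6 gives K = 11/6 ≈ 1.8333; a fully generic set of size 6 gives K ≈ 3.5000.

|A| = 6, |A + A| = 11, K = 11/6.


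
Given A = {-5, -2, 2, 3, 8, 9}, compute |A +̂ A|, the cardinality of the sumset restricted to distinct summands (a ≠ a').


Restricted sumset: A +̂ A = {a + a' : a ∈ A, a' ∈ A, a ≠ a'}.
Equivalently, take A + A and drop any sum 2a that is achievable ONLY as a + a for a ∈ A (i.e. sums representable only with equal summands).
Enumerate pairs (a, a') with a < a' (symmetric, so each unordered pair gives one sum; this covers all a ≠ a'):
  -5 + -2 = -7
  -5 + 2 = -3
  -5 + 3 = -2
  -5 + 8 = 3
  -5 + 9 = 4
  -2 + 2 = 0
  -2 + 3 = 1
  -2 + 8 = 6
  -2 + 9 = 7
  2 + 3 = 5
  2 + 8 = 10
  2 + 9 = 11
  3 + 8 = 11
  3 + 9 = 12
  8 + 9 = 17
Collected distinct sums: {-7, -3, -2, 0, 1, 3, 4, 5, 6, 7, 10, 11, 12, 17}
|A +̂ A| = 14
(Reference bound: |A +̂ A| ≥ 2|A| - 3 for |A| ≥ 2, with |A| = 6 giving ≥ 9.)

|A +̂ A| = 14


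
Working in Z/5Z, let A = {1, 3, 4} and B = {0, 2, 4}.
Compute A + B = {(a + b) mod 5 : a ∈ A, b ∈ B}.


Work in Z/5Z: reduce every sum a + b modulo 5.
Enumerate all 9 pairs:
a = 1: 1+0=1, 1+2=3, 1+4=0
a = 3: 3+0=3, 3+2=0, 3+4=2
a = 4: 4+0=4, 4+2=1, 4+4=3
Distinct residues collected: {0, 1, 2, 3, 4}
|A + B| = 5 (out of 5 total residues).

A + B = {0, 1, 2, 3, 4}


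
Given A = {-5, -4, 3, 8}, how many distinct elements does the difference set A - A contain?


A - A = {a - a' : a, a' ∈ A}; |A| = 4.
Bounds: 2|A|-1 ≤ |A - A| ≤ |A|² - |A| + 1, i.e. 7 ≤ |A - A| ≤ 13.
Note: 0 ∈ A - A always (from a - a). The set is symmetric: if d ∈ A - A then -d ∈ A - A.
Enumerate nonzero differences d = a - a' with a > a' (then include -d):
Positive differences: {1, 5, 7, 8, 12, 13}
Full difference set: {0} ∪ (positive diffs) ∪ (negative diffs).
|A - A| = 1 + 2·6 = 13 (matches direct enumeration: 13).

|A - A| = 13


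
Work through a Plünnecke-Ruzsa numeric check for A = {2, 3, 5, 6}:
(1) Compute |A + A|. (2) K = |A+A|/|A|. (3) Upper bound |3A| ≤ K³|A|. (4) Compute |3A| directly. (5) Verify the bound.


|A| = 4.
Step 1: Compute A + A by enumerating all 16 pairs.
A + A = {4, 5, 6, 7, 8, 9, 10, 11, 12}, so |A + A| = 9.
Step 2: Doubling constant K = |A + A|/|A| = 9/4 = 9/4 ≈ 2.2500.
Step 3: Plünnecke-Ruzsa gives |3A| ≤ K³·|A| = (2.2500)³ · 4 ≈ 45.5625.
Step 4: Compute 3A = A + A + A directly by enumerating all triples (a,b,c) ∈ A³; |3A| = 13.
Step 5: Check 13 ≤ 45.5625? Yes ✓.

K = 9/4, Plünnecke-Ruzsa bound K³|A| ≈ 45.5625, |3A| = 13, inequality holds.


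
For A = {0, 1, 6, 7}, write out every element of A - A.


A - A = {a - a' : a, a' ∈ A}.
Compute a - a' for each ordered pair (a, a'):
a = 0: 0-0=0, 0-1=-1, 0-6=-6, 0-7=-7
a = 1: 1-0=1, 1-1=0, 1-6=-5, 1-7=-6
a = 6: 6-0=6, 6-1=5, 6-6=0, 6-7=-1
a = 7: 7-0=7, 7-1=6, 7-6=1, 7-7=0
Collecting distinct values (and noting 0 appears from a-a):
A - A = {-7, -6, -5, -1, 0, 1, 5, 6, 7}
|A - A| = 9

A - A = {-7, -6, -5, -1, 0, 1, 5, 6, 7}


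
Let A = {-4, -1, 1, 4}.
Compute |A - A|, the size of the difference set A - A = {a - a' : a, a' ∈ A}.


A - A = {a - a' : a, a' ∈ A}; |A| = 4.
Bounds: 2|A|-1 ≤ |A - A| ≤ |A|² - |A| + 1, i.e. 7 ≤ |A - A| ≤ 13.
Note: 0 ∈ A - A always (from a - a). The set is symmetric: if d ∈ A - A then -d ∈ A - A.
Enumerate nonzero differences d = a - a' with a > a' (then include -d):
Positive differences: {2, 3, 5, 8}
Full difference set: {0} ∪ (positive diffs) ∪ (negative diffs).
|A - A| = 1 + 2·4 = 9 (matches direct enumeration: 9).

|A - A| = 9


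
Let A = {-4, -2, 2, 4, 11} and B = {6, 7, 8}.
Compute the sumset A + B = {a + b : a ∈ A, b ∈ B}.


A + B = {a + b : a ∈ A, b ∈ B}.
Enumerate all |A|·|B| = 5·3 = 15 pairs (a, b) and collect distinct sums.
a = -4: -4+6=2, -4+7=3, -4+8=4
a = -2: -2+6=4, -2+7=5, -2+8=6
a = 2: 2+6=8, 2+7=9, 2+8=10
a = 4: 4+6=10, 4+7=11, 4+8=12
a = 11: 11+6=17, 11+7=18, 11+8=19
Collecting distinct sums: A + B = {2, 3, 4, 5, 6, 8, 9, 10, 11, 12, 17, 18, 19}
|A + B| = 13

A + B = {2, 3, 4, 5, 6, 8, 9, 10, 11, 12, 17, 18, 19}


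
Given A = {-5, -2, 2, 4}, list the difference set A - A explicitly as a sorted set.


A - A = {a - a' : a, a' ∈ A}.
Compute a - a' for each ordered pair (a, a'):
a = -5: -5--5=0, -5--2=-3, -5-2=-7, -5-4=-9
a = -2: -2--5=3, -2--2=0, -2-2=-4, -2-4=-6
a = 2: 2--5=7, 2--2=4, 2-2=0, 2-4=-2
a = 4: 4--5=9, 4--2=6, 4-2=2, 4-4=0
Collecting distinct values (and noting 0 appears from a-a):
A - A = {-9, -7, -6, -4, -3, -2, 0, 2, 3, 4, 6, 7, 9}
|A - A| = 13

A - A = {-9, -7, -6, -4, -3, -2, 0, 2, 3, 4, 6, 7, 9}


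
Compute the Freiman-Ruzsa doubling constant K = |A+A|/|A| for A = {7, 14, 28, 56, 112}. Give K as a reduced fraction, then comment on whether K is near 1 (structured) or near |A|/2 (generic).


|A| = 5.
Compute A + A by enumerating all 25 pairs.
A + A = {14, 21, 28, 35, 42, 56, 63, 70, 84, 112, 119, 126, 140, 168, 224}, so |A + A| = 15.
K = |A + A| / |A| = 15/5 = 3/1 ≈ 3.0000.
Reference: AP of size 5 gives K = 9/5 ≈ 1.8000; a fully generic set of size 5 gives K ≈ 3.0000.

|A| = 5, |A + A| = 15, K = 15/5 = 3/1.


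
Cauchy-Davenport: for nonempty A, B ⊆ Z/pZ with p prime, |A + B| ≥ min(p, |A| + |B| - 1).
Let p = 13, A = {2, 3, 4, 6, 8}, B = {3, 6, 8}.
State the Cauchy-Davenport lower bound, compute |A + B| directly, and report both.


Cauchy-Davenport: |A + B| ≥ min(p, |A| + |B| - 1) for A, B nonempty in Z/pZ.
|A| = 5, |B| = 3, p = 13.
CD lower bound = min(13, 5 + 3 - 1) = min(13, 7) = 7.
Compute A + B mod 13 directly:
a = 2: 2+3=5, 2+6=8, 2+8=10
a = 3: 3+3=6, 3+6=9, 3+8=11
a = 4: 4+3=7, 4+6=10, 4+8=12
a = 6: 6+3=9, 6+6=12, 6+8=1
a = 8: 8+3=11, 8+6=1, 8+8=3
A + B = {1, 3, 5, 6, 7, 8, 9, 10, 11, 12}, so |A + B| = 10.
Verify: 10 ≥ 7? Yes ✓.

CD lower bound = 7, actual |A + B| = 10.


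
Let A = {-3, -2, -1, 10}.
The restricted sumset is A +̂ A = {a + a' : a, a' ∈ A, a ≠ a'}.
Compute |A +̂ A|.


Restricted sumset: A +̂ A = {a + a' : a ∈ A, a' ∈ A, a ≠ a'}.
Equivalently, take A + A and drop any sum 2a that is achievable ONLY as a + a for a ∈ A (i.e. sums representable only with equal summands).
Enumerate pairs (a, a') with a < a' (symmetric, so each unordered pair gives one sum; this covers all a ≠ a'):
  -3 + -2 = -5
  -3 + -1 = -4
  -3 + 10 = 7
  -2 + -1 = -3
  -2 + 10 = 8
  -1 + 10 = 9
Collected distinct sums: {-5, -4, -3, 7, 8, 9}
|A +̂ A| = 6
(Reference bound: |A +̂ A| ≥ 2|A| - 3 for |A| ≥ 2, with |A| = 4 giving ≥ 5.)

|A +̂ A| = 6


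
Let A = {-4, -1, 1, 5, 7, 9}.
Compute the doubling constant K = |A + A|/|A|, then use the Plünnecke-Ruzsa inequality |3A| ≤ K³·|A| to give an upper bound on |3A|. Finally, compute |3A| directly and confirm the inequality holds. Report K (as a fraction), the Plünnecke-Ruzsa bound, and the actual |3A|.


|A| = 6.
Step 1: Compute A + A by enumerating all 36 pairs.
A + A = {-8, -5, -3, -2, 0, 1, 2, 3, 4, 5, 6, 8, 10, 12, 14, 16, 18}, so |A + A| = 17.
Step 2: Doubling constant K = |A + A|/|A| = 17/6 = 17/6 ≈ 2.8333.
Step 3: Plünnecke-Ruzsa gives |3A| ≤ K³·|A| = (2.8333)³ · 6 ≈ 136.4722.
Step 4: Compute 3A = A + A + A directly by enumerating all triples (a,b,c) ∈ A³; |3A| = 30.
Step 5: Check 30 ≤ 136.4722? Yes ✓.

K = 17/6, Plünnecke-Ruzsa bound K³|A| ≈ 136.4722, |3A| = 30, inequality holds.


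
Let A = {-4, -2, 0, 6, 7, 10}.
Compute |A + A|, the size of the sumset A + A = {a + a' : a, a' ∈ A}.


A + A = {a + a' : a, a' ∈ A}; |A| = 6.
General bounds: 2|A| - 1 ≤ |A + A| ≤ |A|(|A|+1)/2, i.e. 11 ≤ |A + A| ≤ 21.
Lower bound 2|A|-1 is attained iff A is an arithmetic progression.
Enumerate sums a + a' for a ≤ a' (symmetric, so this suffices):
a = -4: -4+-4=-8, -4+-2=-6, -4+0=-4, -4+6=2, -4+7=3, -4+10=6
a = -2: -2+-2=-4, -2+0=-2, -2+6=4, -2+7=5, -2+10=8
a = 0: 0+0=0, 0+6=6, 0+7=7, 0+10=10
a = 6: 6+6=12, 6+7=13, 6+10=16
a = 7: 7+7=14, 7+10=17
a = 10: 10+10=20
Distinct sums: {-8, -6, -4, -2, 0, 2, 3, 4, 5, 6, 7, 8, 10, 12, 13, 14, 16, 17, 20}
|A + A| = 19

|A + A| = 19


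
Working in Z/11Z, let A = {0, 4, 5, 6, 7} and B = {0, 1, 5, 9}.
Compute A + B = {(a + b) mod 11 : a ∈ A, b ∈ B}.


Work in Z/11Z: reduce every sum a + b modulo 11.
Enumerate all 20 pairs:
a = 0: 0+0=0, 0+1=1, 0+5=5, 0+9=9
a = 4: 4+0=4, 4+1=5, 4+5=9, 4+9=2
a = 5: 5+0=5, 5+1=6, 5+5=10, 5+9=3
a = 6: 6+0=6, 6+1=7, 6+5=0, 6+9=4
a = 7: 7+0=7, 7+1=8, 7+5=1, 7+9=5
Distinct residues collected: {0, 1, 2, 3, 4, 5, 6, 7, 8, 9, 10}
|A + B| = 11 (out of 11 total residues).

A + B = {0, 1, 2, 3, 4, 5, 6, 7, 8, 9, 10}


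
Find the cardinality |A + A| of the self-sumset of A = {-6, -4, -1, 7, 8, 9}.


A + A = {a + a' : a, a' ∈ A}; |A| = 6.
General bounds: 2|A| - 1 ≤ |A + A| ≤ |A|(|A|+1)/2, i.e. 11 ≤ |A + A| ≤ 21.
Lower bound 2|A|-1 is attained iff A is an arithmetic progression.
Enumerate sums a + a' for a ≤ a' (symmetric, so this suffices):
a = -6: -6+-6=-12, -6+-4=-10, -6+-1=-7, -6+7=1, -6+8=2, -6+9=3
a = -4: -4+-4=-8, -4+-1=-5, -4+7=3, -4+8=4, -4+9=5
a = -1: -1+-1=-2, -1+7=6, -1+8=7, -1+9=8
a = 7: 7+7=14, 7+8=15, 7+9=16
a = 8: 8+8=16, 8+9=17
a = 9: 9+9=18
Distinct sums: {-12, -10, -8, -7, -5, -2, 1, 2, 3, 4, 5, 6, 7, 8, 14, 15, 16, 17, 18}
|A + A| = 19

|A + A| = 19


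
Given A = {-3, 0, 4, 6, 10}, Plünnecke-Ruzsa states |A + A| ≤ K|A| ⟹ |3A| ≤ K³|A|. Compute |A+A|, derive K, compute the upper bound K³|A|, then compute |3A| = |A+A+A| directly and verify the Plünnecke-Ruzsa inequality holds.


|A| = 5.
Step 1: Compute A + A by enumerating all 25 pairs.
A + A = {-6, -3, 0, 1, 3, 4, 6, 7, 8, 10, 12, 14, 16, 20}, so |A + A| = 14.
Step 2: Doubling constant K = |A + A|/|A| = 14/5 = 14/5 ≈ 2.8000.
Step 3: Plünnecke-Ruzsa gives |3A| ≤ K³·|A| = (2.8000)³ · 5 ≈ 109.7600.
Step 4: Compute 3A = A + A + A directly by enumerating all triples (a,b,c) ∈ A³; |3A| = 26.
Step 5: Check 26 ≤ 109.7600? Yes ✓.

K = 14/5, Plünnecke-Ruzsa bound K³|A| ≈ 109.7600, |3A| = 26, inequality holds.


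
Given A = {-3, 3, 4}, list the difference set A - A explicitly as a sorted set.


A - A = {a - a' : a, a' ∈ A}.
Compute a - a' for each ordered pair (a, a'):
a = -3: -3--3=0, -3-3=-6, -3-4=-7
a = 3: 3--3=6, 3-3=0, 3-4=-1
a = 4: 4--3=7, 4-3=1, 4-4=0
Collecting distinct values (and noting 0 appears from a-a):
A - A = {-7, -6, -1, 0, 1, 6, 7}
|A - A| = 7

A - A = {-7, -6, -1, 0, 1, 6, 7}


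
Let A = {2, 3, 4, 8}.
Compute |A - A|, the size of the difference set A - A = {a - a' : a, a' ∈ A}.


A - A = {a - a' : a, a' ∈ A}; |A| = 4.
Bounds: 2|A|-1 ≤ |A - A| ≤ |A|² - |A| + 1, i.e. 7 ≤ |A - A| ≤ 13.
Note: 0 ∈ A - A always (from a - a). The set is symmetric: if d ∈ A - A then -d ∈ A - A.
Enumerate nonzero differences d = a - a' with a > a' (then include -d):
Positive differences: {1, 2, 4, 5, 6}
Full difference set: {0} ∪ (positive diffs) ∪ (negative diffs).
|A - A| = 1 + 2·5 = 11 (matches direct enumeration: 11).

|A - A| = 11


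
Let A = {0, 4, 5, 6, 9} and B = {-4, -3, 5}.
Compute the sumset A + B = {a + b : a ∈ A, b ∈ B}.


A + B = {a + b : a ∈ A, b ∈ B}.
Enumerate all |A|·|B| = 5·3 = 15 pairs (a, b) and collect distinct sums.
a = 0: 0+-4=-4, 0+-3=-3, 0+5=5
a = 4: 4+-4=0, 4+-3=1, 4+5=9
a = 5: 5+-4=1, 5+-3=2, 5+5=10
a = 6: 6+-4=2, 6+-3=3, 6+5=11
a = 9: 9+-4=5, 9+-3=6, 9+5=14
Collecting distinct sums: A + B = {-4, -3, 0, 1, 2, 3, 5, 6, 9, 10, 11, 14}
|A + B| = 12

A + B = {-4, -3, 0, 1, 2, 3, 5, 6, 9, 10, 11, 14}


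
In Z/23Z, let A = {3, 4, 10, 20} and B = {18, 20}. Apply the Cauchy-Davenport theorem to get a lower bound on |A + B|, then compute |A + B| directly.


Cauchy-Davenport: |A + B| ≥ min(p, |A| + |B| - 1) for A, B nonempty in Z/pZ.
|A| = 4, |B| = 2, p = 23.
CD lower bound = min(23, 4 + 2 - 1) = min(23, 5) = 5.
Compute A + B mod 23 directly:
a = 3: 3+18=21, 3+20=0
a = 4: 4+18=22, 4+20=1
a = 10: 10+18=5, 10+20=7
a = 20: 20+18=15, 20+20=17
A + B = {0, 1, 5, 7, 15, 17, 21, 22}, so |A + B| = 8.
Verify: 8 ≥ 5? Yes ✓.

CD lower bound = 5, actual |A + B| = 8.


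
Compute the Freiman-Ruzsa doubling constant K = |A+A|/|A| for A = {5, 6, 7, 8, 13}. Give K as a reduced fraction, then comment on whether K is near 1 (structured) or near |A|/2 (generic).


|A| = 5.
Compute A + A by enumerating all 25 pairs.
A + A = {10, 11, 12, 13, 14, 15, 16, 18, 19, 20, 21, 26}, so |A + A| = 12.
K = |A + A| / |A| = 12/5 (already in lowest terms) ≈ 2.4000.
Reference: AP of size 5 gives K = 9/5 ≈ 1.8000; a fully generic set of size 5 gives K ≈ 3.0000.

|A| = 5, |A + A| = 12, K = 12/5.


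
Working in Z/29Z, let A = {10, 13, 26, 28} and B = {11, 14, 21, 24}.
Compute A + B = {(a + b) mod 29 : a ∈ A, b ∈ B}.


Work in Z/29Z: reduce every sum a + b modulo 29.
Enumerate all 16 pairs:
a = 10: 10+11=21, 10+14=24, 10+21=2, 10+24=5
a = 13: 13+11=24, 13+14=27, 13+21=5, 13+24=8
a = 26: 26+11=8, 26+14=11, 26+21=18, 26+24=21
a = 28: 28+11=10, 28+14=13, 28+21=20, 28+24=23
Distinct residues collected: {2, 5, 8, 10, 11, 13, 18, 20, 21, 23, 24, 27}
|A + B| = 12 (out of 29 total residues).

A + B = {2, 5, 8, 10, 11, 13, 18, 20, 21, 23, 24, 27}


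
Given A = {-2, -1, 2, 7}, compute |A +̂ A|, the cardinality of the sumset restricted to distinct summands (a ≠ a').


Restricted sumset: A +̂ A = {a + a' : a ∈ A, a' ∈ A, a ≠ a'}.
Equivalently, take A + A and drop any sum 2a that is achievable ONLY as a + a for a ∈ A (i.e. sums representable only with equal summands).
Enumerate pairs (a, a') with a < a' (symmetric, so each unordered pair gives one sum; this covers all a ≠ a'):
  -2 + -1 = -3
  -2 + 2 = 0
  -2 + 7 = 5
  -1 + 2 = 1
  -1 + 7 = 6
  2 + 7 = 9
Collected distinct sums: {-3, 0, 1, 5, 6, 9}
|A +̂ A| = 6
(Reference bound: |A +̂ A| ≥ 2|A| - 3 for |A| ≥ 2, with |A| = 4 giving ≥ 5.)

|A +̂ A| = 6


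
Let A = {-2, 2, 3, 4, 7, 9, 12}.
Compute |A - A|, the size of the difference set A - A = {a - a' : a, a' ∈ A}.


A - A = {a - a' : a, a' ∈ A}; |A| = 7.
Bounds: 2|A|-1 ≤ |A - A| ≤ |A|² - |A| + 1, i.e. 13 ≤ |A - A| ≤ 43.
Note: 0 ∈ A - A always (from a - a). The set is symmetric: if d ∈ A - A then -d ∈ A - A.
Enumerate nonzero differences d = a - a' with a > a' (then include -d):
Positive differences: {1, 2, 3, 4, 5, 6, 7, 8, 9, 10, 11, 14}
Full difference set: {0} ∪ (positive diffs) ∪ (negative diffs).
|A - A| = 1 + 2·12 = 25 (matches direct enumeration: 25).

|A - A| = 25


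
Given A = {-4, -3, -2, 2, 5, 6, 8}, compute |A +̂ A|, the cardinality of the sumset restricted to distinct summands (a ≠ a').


Restricted sumset: A +̂ A = {a + a' : a ∈ A, a' ∈ A, a ≠ a'}.
Equivalently, take A + A and drop any sum 2a that is achievable ONLY as a + a for a ∈ A (i.e. sums representable only with equal summands).
Enumerate pairs (a, a') with a < a' (symmetric, so each unordered pair gives one sum; this covers all a ≠ a'):
  -4 + -3 = -7
  -4 + -2 = -6
  -4 + 2 = -2
  -4 + 5 = 1
  -4 + 6 = 2
  -4 + 8 = 4
  -3 + -2 = -5
  -3 + 2 = -1
  -3 + 5 = 2
  -3 + 6 = 3
  -3 + 8 = 5
  -2 + 2 = 0
  -2 + 5 = 3
  -2 + 6 = 4
  -2 + 8 = 6
  2 + 5 = 7
  2 + 6 = 8
  2 + 8 = 10
  5 + 6 = 11
  5 + 8 = 13
  6 + 8 = 14
Collected distinct sums: {-7, -6, -5, -2, -1, 0, 1, 2, 3, 4, 5, 6, 7, 8, 10, 11, 13, 14}
|A +̂ A| = 18
(Reference bound: |A +̂ A| ≥ 2|A| - 3 for |A| ≥ 2, with |A| = 7 giving ≥ 11.)

|A +̂ A| = 18


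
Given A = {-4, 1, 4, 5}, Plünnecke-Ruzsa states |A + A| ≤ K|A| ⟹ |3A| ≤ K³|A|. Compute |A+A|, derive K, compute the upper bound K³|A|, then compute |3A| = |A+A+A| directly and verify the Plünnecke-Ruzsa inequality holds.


|A| = 4.
Step 1: Compute A + A by enumerating all 16 pairs.
A + A = {-8, -3, 0, 1, 2, 5, 6, 8, 9, 10}, so |A + A| = 10.
Step 2: Doubling constant K = |A + A|/|A| = 10/4 = 10/4 ≈ 2.5000.
Step 3: Plünnecke-Ruzsa gives |3A| ≤ K³·|A| = (2.5000)³ · 4 ≈ 62.5000.
Step 4: Compute 3A = A + A + A directly by enumerating all triples (a,b,c) ∈ A³; |3A| = 19.
Step 5: Check 19 ≤ 62.5000? Yes ✓.

K = 10/4, Plünnecke-Ruzsa bound K³|A| ≈ 62.5000, |3A| = 19, inequality holds.


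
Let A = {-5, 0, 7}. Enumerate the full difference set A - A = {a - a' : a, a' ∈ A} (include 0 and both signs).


A - A = {a - a' : a, a' ∈ A}.
Compute a - a' for each ordered pair (a, a'):
a = -5: -5--5=0, -5-0=-5, -5-7=-12
a = 0: 0--5=5, 0-0=0, 0-7=-7
a = 7: 7--5=12, 7-0=7, 7-7=0
Collecting distinct values (and noting 0 appears from a-a):
A - A = {-12, -7, -5, 0, 5, 7, 12}
|A - A| = 7

A - A = {-12, -7, -5, 0, 5, 7, 12}


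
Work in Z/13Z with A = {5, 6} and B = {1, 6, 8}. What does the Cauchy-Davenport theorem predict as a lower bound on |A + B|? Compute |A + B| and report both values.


Cauchy-Davenport: |A + B| ≥ min(p, |A| + |B| - 1) for A, B nonempty in Z/pZ.
|A| = 2, |B| = 3, p = 13.
CD lower bound = min(13, 2 + 3 - 1) = min(13, 4) = 4.
Compute A + B mod 13 directly:
a = 5: 5+1=6, 5+6=11, 5+8=0
a = 6: 6+1=7, 6+6=12, 6+8=1
A + B = {0, 1, 6, 7, 11, 12}, so |A + B| = 6.
Verify: 6 ≥ 4? Yes ✓.

CD lower bound = 4, actual |A + B| = 6.


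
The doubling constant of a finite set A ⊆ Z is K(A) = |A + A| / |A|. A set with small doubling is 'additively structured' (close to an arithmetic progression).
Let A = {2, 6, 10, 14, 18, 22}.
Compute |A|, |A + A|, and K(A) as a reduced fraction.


|A| = 6.
Compute A + A by enumerating all 36 pairs.
A + A = {4, 8, 12, 16, 20, 24, 28, 32, 36, 40, 44}, so |A + A| = 11.
K = |A + A| / |A| = 11/6 (already in lowest terms) ≈ 1.8333.
Reference: AP of size 6 gives K = 11/6 ≈ 1.8333; a fully generic set of size 6 gives K ≈ 3.5000.

|A| = 6, |A + A| = 11, K = 11/6.


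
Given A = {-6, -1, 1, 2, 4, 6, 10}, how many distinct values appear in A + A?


A + A = {a + a' : a, a' ∈ A}; |A| = 7.
General bounds: 2|A| - 1 ≤ |A + A| ≤ |A|(|A|+1)/2, i.e. 13 ≤ |A + A| ≤ 28.
Lower bound 2|A|-1 is attained iff A is an arithmetic progression.
Enumerate sums a + a' for a ≤ a' (symmetric, so this suffices):
a = -6: -6+-6=-12, -6+-1=-7, -6+1=-5, -6+2=-4, -6+4=-2, -6+6=0, -6+10=4
a = -1: -1+-1=-2, -1+1=0, -1+2=1, -1+4=3, -1+6=5, -1+10=9
a = 1: 1+1=2, 1+2=3, 1+4=5, 1+6=7, 1+10=11
a = 2: 2+2=4, 2+4=6, 2+6=8, 2+10=12
a = 4: 4+4=8, 4+6=10, 4+10=14
a = 6: 6+6=12, 6+10=16
a = 10: 10+10=20
Distinct sums: {-12, -7, -5, -4, -2, 0, 1, 2, 3, 4, 5, 6, 7, 8, 9, 10, 11, 12, 14, 16, 20}
|A + A| = 21

|A + A| = 21


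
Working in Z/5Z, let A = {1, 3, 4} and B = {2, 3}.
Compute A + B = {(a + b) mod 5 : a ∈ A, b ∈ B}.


Work in Z/5Z: reduce every sum a + b modulo 5.
Enumerate all 6 pairs:
a = 1: 1+2=3, 1+3=4
a = 3: 3+2=0, 3+3=1
a = 4: 4+2=1, 4+3=2
Distinct residues collected: {0, 1, 2, 3, 4}
|A + B| = 5 (out of 5 total residues).

A + B = {0, 1, 2, 3, 4}


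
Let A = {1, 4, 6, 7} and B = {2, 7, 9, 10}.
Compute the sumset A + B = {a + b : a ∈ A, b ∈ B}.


A + B = {a + b : a ∈ A, b ∈ B}.
Enumerate all |A|·|B| = 4·4 = 16 pairs (a, b) and collect distinct sums.
a = 1: 1+2=3, 1+7=8, 1+9=10, 1+10=11
a = 4: 4+2=6, 4+7=11, 4+9=13, 4+10=14
a = 6: 6+2=8, 6+7=13, 6+9=15, 6+10=16
a = 7: 7+2=9, 7+7=14, 7+9=16, 7+10=17
Collecting distinct sums: A + B = {3, 6, 8, 9, 10, 11, 13, 14, 15, 16, 17}
|A + B| = 11

A + B = {3, 6, 8, 9, 10, 11, 13, 14, 15, 16, 17}


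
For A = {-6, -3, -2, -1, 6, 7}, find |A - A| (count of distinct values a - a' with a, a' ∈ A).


A - A = {a - a' : a, a' ∈ A}; |A| = 6.
Bounds: 2|A|-1 ≤ |A - A| ≤ |A|² - |A| + 1, i.e. 11 ≤ |A - A| ≤ 31.
Note: 0 ∈ A - A always (from a - a). The set is symmetric: if d ∈ A - A then -d ∈ A - A.
Enumerate nonzero differences d = a - a' with a > a' (then include -d):
Positive differences: {1, 2, 3, 4, 5, 7, 8, 9, 10, 12, 13}
Full difference set: {0} ∪ (positive diffs) ∪ (negative diffs).
|A - A| = 1 + 2·11 = 23 (matches direct enumeration: 23).

|A - A| = 23


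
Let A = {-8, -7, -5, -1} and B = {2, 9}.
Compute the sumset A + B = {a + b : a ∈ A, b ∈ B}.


A + B = {a + b : a ∈ A, b ∈ B}.
Enumerate all |A|·|B| = 4·2 = 8 pairs (a, b) and collect distinct sums.
a = -8: -8+2=-6, -8+9=1
a = -7: -7+2=-5, -7+9=2
a = -5: -5+2=-3, -5+9=4
a = -1: -1+2=1, -1+9=8
Collecting distinct sums: A + B = {-6, -5, -3, 1, 2, 4, 8}
|A + B| = 7

A + B = {-6, -5, -3, 1, 2, 4, 8}


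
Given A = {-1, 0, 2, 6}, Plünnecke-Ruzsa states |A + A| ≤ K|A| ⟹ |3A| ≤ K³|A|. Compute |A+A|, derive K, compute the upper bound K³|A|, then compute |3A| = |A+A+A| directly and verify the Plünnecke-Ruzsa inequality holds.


|A| = 4.
Step 1: Compute A + A by enumerating all 16 pairs.
A + A = {-2, -1, 0, 1, 2, 4, 5, 6, 8, 12}, so |A + A| = 10.
Step 2: Doubling constant K = |A + A|/|A| = 10/4 = 10/4 ≈ 2.5000.
Step 3: Plünnecke-Ruzsa gives |3A| ≤ K³·|A| = (2.5000)³ · 4 ≈ 62.5000.
Step 4: Compute 3A = A + A + A directly by enumerating all triples (a,b,c) ∈ A³; |3A| = 17.
Step 5: Check 17 ≤ 62.5000? Yes ✓.

K = 10/4, Plünnecke-Ruzsa bound K³|A| ≈ 62.5000, |3A| = 17, inequality holds.


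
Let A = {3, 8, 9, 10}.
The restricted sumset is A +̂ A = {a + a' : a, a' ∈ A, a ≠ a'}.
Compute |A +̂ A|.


Restricted sumset: A +̂ A = {a + a' : a ∈ A, a' ∈ A, a ≠ a'}.
Equivalently, take A + A and drop any sum 2a that is achievable ONLY as a + a for a ∈ A (i.e. sums representable only with equal summands).
Enumerate pairs (a, a') with a < a' (symmetric, so each unordered pair gives one sum; this covers all a ≠ a'):
  3 + 8 = 11
  3 + 9 = 12
  3 + 10 = 13
  8 + 9 = 17
  8 + 10 = 18
  9 + 10 = 19
Collected distinct sums: {11, 12, 13, 17, 18, 19}
|A +̂ A| = 6
(Reference bound: |A +̂ A| ≥ 2|A| - 3 for |A| ≥ 2, with |A| = 4 giving ≥ 5.)

|A +̂ A| = 6


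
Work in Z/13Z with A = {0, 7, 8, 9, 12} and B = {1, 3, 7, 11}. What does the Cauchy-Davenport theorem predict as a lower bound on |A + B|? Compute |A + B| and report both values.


Cauchy-Davenport: |A + B| ≥ min(p, |A| + |B| - 1) for A, B nonempty in Z/pZ.
|A| = 5, |B| = 4, p = 13.
CD lower bound = min(13, 5 + 4 - 1) = min(13, 8) = 8.
Compute A + B mod 13 directly:
a = 0: 0+1=1, 0+3=3, 0+7=7, 0+11=11
a = 7: 7+1=8, 7+3=10, 7+7=1, 7+11=5
a = 8: 8+1=9, 8+3=11, 8+7=2, 8+11=6
a = 9: 9+1=10, 9+3=12, 9+7=3, 9+11=7
a = 12: 12+1=0, 12+3=2, 12+7=6, 12+11=10
A + B = {0, 1, 2, 3, 5, 6, 7, 8, 9, 10, 11, 12}, so |A + B| = 12.
Verify: 12 ≥ 8? Yes ✓.

CD lower bound = 8, actual |A + B| = 12.


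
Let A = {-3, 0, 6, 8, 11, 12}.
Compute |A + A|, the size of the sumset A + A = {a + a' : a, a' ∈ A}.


A + A = {a + a' : a, a' ∈ A}; |A| = 6.
General bounds: 2|A| - 1 ≤ |A + A| ≤ |A|(|A|+1)/2, i.e. 11 ≤ |A + A| ≤ 21.
Lower bound 2|A|-1 is attained iff A is an arithmetic progression.
Enumerate sums a + a' for a ≤ a' (symmetric, so this suffices):
a = -3: -3+-3=-6, -3+0=-3, -3+6=3, -3+8=5, -3+11=8, -3+12=9
a = 0: 0+0=0, 0+6=6, 0+8=8, 0+11=11, 0+12=12
a = 6: 6+6=12, 6+8=14, 6+11=17, 6+12=18
a = 8: 8+8=16, 8+11=19, 8+12=20
a = 11: 11+11=22, 11+12=23
a = 12: 12+12=24
Distinct sums: {-6, -3, 0, 3, 5, 6, 8, 9, 11, 12, 14, 16, 17, 18, 19, 20, 22, 23, 24}
|A + A| = 19

|A + A| = 19


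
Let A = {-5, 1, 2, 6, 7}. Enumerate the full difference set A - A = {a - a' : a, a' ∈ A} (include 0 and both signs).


A - A = {a - a' : a, a' ∈ A}.
Compute a - a' for each ordered pair (a, a'):
a = -5: -5--5=0, -5-1=-6, -5-2=-7, -5-6=-11, -5-7=-12
a = 1: 1--5=6, 1-1=0, 1-2=-1, 1-6=-5, 1-7=-6
a = 2: 2--5=7, 2-1=1, 2-2=0, 2-6=-4, 2-7=-5
a = 6: 6--5=11, 6-1=5, 6-2=4, 6-6=0, 6-7=-1
a = 7: 7--5=12, 7-1=6, 7-2=5, 7-6=1, 7-7=0
Collecting distinct values (and noting 0 appears from a-a):
A - A = {-12, -11, -7, -6, -5, -4, -1, 0, 1, 4, 5, 6, 7, 11, 12}
|A - A| = 15

A - A = {-12, -11, -7, -6, -5, -4, -1, 0, 1, 4, 5, 6, 7, 11, 12}


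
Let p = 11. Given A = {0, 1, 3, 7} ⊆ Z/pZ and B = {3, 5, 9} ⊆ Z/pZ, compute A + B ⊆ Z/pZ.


Work in Z/11Z: reduce every sum a + b modulo 11.
Enumerate all 12 pairs:
a = 0: 0+3=3, 0+5=5, 0+9=9
a = 1: 1+3=4, 1+5=6, 1+9=10
a = 3: 3+3=6, 3+5=8, 3+9=1
a = 7: 7+3=10, 7+5=1, 7+9=5
Distinct residues collected: {1, 3, 4, 5, 6, 8, 9, 10}
|A + B| = 8 (out of 11 total residues).

A + B = {1, 3, 4, 5, 6, 8, 9, 10}


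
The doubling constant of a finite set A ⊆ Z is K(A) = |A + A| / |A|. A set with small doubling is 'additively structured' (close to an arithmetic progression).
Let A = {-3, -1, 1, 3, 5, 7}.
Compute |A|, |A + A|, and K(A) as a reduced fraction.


|A| = 6.
Compute A + A by enumerating all 36 pairs.
A + A = {-6, -4, -2, 0, 2, 4, 6, 8, 10, 12, 14}, so |A + A| = 11.
K = |A + A| / |A| = 11/6 (already in lowest terms) ≈ 1.8333.
Reference: AP of size 6 gives K = 11/6 ≈ 1.8333; a fully generic set of size 6 gives K ≈ 3.5000.

|A| = 6, |A + A| = 11, K = 11/6.


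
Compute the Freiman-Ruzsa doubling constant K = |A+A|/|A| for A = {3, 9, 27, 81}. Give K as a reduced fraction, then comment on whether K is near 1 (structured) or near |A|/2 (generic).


|A| = 4.
Compute A + A by enumerating all 16 pairs.
A + A = {6, 12, 18, 30, 36, 54, 84, 90, 108, 162}, so |A + A| = 10.
K = |A + A| / |A| = 10/4 = 5/2 ≈ 2.5000.
Reference: AP of size 4 gives K = 7/4 ≈ 1.7500; a fully generic set of size 4 gives K ≈ 2.5000.

|A| = 4, |A + A| = 10, K = 10/4 = 5/2.


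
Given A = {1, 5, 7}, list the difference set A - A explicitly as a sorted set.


A - A = {a - a' : a, a' ∈ A}.
Compute a - a' for each ordered pair (a, a'):
a = 1: 1-1=0, 1-5=-4, 1-7=-6
a = 5: 5-1=4, 5-5=0, 5-7=-2
a = 7: 7-1=6, 7-5=2, 7-7=0
Collecting distinct values (and noting 0 appears from a-a):
A - A = {-6, -4, -2, 0, 2, 4, 6}
|A - A| = 7

A - A = {-6, -4, -2, 0, 2, 4, 6}


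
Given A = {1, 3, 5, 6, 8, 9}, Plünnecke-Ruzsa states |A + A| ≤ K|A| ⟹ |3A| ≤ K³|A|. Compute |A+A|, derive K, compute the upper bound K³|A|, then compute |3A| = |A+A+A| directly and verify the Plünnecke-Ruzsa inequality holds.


|A| = 6.
Step 1: Compute A + A by enumerating all 36 pairs.
A + A = {2, 4, 6, 7, 8, 9, 10, 11, 12, 13, 14, 15, 16, 17, 18}, so |A + A| = 15.
Step 2: Doubling constant K = |A + A|/|A| = 15/6 = 15/6 ≈ 2.5000.
Step 3: Plünnecke-Ruzsa gives |3A| ≤ K³·|A| = (2.5000)³ · 6 ≈ 93.7500.
Step 4: Compute 3A = A + A + A directly by enumerating all triples (a,b,c) ∈ A³; |3A| = 23.
Step 5: Check 23 ≤ 93.7500? Yes ✓.

K = 15/6, Plünnecke-Ruzsa bound K³|A| ≈ 93.7500, |3A| = 23, inequality holds.
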